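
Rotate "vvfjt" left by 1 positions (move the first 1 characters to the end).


Input: 'vvfjt', shift = 1
Operation: split at index 1 and swap parts
Front part s[0:1] = 'v'
Back part s[1:] = 'vfjt'
Rotated = back + front = 'vfjt' + 'v'
Result: vfjtv


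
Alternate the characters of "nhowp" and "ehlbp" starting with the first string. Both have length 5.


String 1: 'nhowp'
String 2: 'ehlbp'
Operation: alternate characters
Pairs: 'n'+'e', 'h'+'h', 'o'+'l', 'w'+'b', 'p'+'p'
Result: nehholwbpp


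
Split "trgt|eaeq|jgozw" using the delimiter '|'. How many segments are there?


Input string: 'trgt|eaeq|jgozw'
Delimiter: '|'
Split result: 'trgt', 'eaeq', 'jgozw'
Number of parts: 3


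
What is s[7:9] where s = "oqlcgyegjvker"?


Input string: 'oqlcgyegjvker'
Operation: slice [7:9]
Extract characters: s[7]='g', s[8]='j'
Result: gj


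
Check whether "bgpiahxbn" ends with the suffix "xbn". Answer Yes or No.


Input string: 'bgpiahxbn'
Suffix to check: 'xbn'
Last 3 characters of input: 'xbn'
Match: True
Result: Yes


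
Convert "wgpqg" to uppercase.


Input string: 'wgpqg'
Operation: convert each letter to uppercase
Mapping: 'w'->'W', 'g'->'G', 'p'->'P', 'q'->'Q', 'g'->'G'
Result: WGPQG


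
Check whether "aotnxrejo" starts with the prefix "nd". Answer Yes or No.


Input string: 'aotnxrejo'
Prefix to check: 'nd'
First 2 characters of input: 'ao'
Match: False
Result: No


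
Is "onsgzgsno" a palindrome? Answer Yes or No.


Input string: 'onsgzgsno'
Reversed: 'onsgzgsno'
Compare pairs: s[0]='o' vs s[8]='o' (match), s[1]='n' vs s[7]='n' (match), s[2]='s' vs s[6]='s' (match), s[3]='g' vs s[5]='g' (match)
Palindrome: Yes


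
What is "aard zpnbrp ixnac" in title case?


Input string: 'aard zpnbrp ixnac'
Operation: capitalize first letter of each word
Word transformations: 'aard'->'Aard', 'zpnbrp'->'Zpnbrp', 'ixnac'->'Ixnac'
Result: Aard Zpnbrp Ixnac


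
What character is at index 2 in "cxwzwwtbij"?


Input string: 'cxwzwwtbij'
Operation: get character at index 2
Index mapping: s[0]='c', s[1]='x', s[2]='w'
Result: 'w'


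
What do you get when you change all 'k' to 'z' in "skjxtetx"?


Input string: 'skjxtetx'
Operation: replace 'k' with 'z'
Positions of 'k': 1
After replacement: szjxtetx


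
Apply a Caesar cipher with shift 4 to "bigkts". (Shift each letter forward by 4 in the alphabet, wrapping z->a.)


Input: 'bigkts', shift = 4
Operation: for each letter, (position + 4) mod 26
Mapping: 'b'(1+4=5)->'f', 'i'(8+4=12)->'m', 'g'(6+4=10)->'k', 'k'(10+4=14)->'o', 't'(19+4=23)->'x', 's'(18+4=22)->'w'
Result: fmkoxw


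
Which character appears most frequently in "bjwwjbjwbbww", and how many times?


Input: 'bjwwjbjwbbww'
Operation: tally each character
Counts: 'b':4, 'j':3, 'w':5
Maximum: 'w' appears 5 times


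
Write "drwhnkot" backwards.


Input string: 'drwhnkot'
Operation: reverse character order
Original order: 'd' -> 'r' -> 'w' -> 'h' -> 'n' -> 'k' -> 'o' -> 't'
Reversed order: 't' -> 'o' -> 'k' -> 'n' -> 'h' -> 'w' -> 'r' -> 'd'
Result: toknhwrd


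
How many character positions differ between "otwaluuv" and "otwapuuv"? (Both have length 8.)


String 1: 'otwaluuv'
String 2: 'otwapuuv'
Compare each position: pos 0: 'o'=='o', pos 1: 't'=='t', pos 2: 'w'=='w', pos 3: 'a'=='a', pos 4: 'l'!='p', pos 5: 'u'=='u', pos 6: 'u'=='u', pos 7: 'v'=='v'
Differing positions: 1
Hamming distance: 1


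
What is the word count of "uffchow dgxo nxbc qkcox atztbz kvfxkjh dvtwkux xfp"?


Input string: 'uffchow dgxo nxbc qkcox atztbz kvfxkjh dvtwkux xfp'
Operation: split by spaces
Words found: 'uffchow', 'dgxo', 'nxbc', 'qkcox', 'atztbz', 'kvfxkjh', 'dvtwkux', 'xfp'
Word count: 8


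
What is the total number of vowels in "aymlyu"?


Input string: 'aymlyu'
Operation: count vowels (a, e, i, o, u)
Scan: s[0]='a' (vowel), s[1]='y', s[2]='m', s[3]='l', s[4]='y', s[5]='u' (vowel)
Vowels found: 2
Result: 2


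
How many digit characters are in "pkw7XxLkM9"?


Input string: 'pkw7XxLkM9'
Operation: count digit characters (0-9)
Scan: 'p', 'k', 'w', '7'(digit), 'X', 'x', 'L', 'k', 'M', '9'(digit)
Digits found: 2
Result: 2


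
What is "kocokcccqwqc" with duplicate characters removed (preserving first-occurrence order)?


Input: 'kocokcccqwqc'
Operation: keep first occurrence of each character
Scan: s[0]='k' new -> keep; s[1]='o' new -> keep; s[2]='c' new -> keep; s[3]='o' seen -> skip; s[4]='k' seen -> skip; s[5]='c' seen -> skip; s[6]='c' seen -> skip; s[7]='c' seen -> skip; s[8]='q' new -> keep; s[9]='w' new -> keep; s[10]='q' seen -> skip; s[11]='c' seen -> skip
Result: kocqw


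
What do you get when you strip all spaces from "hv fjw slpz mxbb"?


Input string: 'hv fjw slpz mxbb'
Operation: remove all spaces
Words: 'hv', 'fjw', 'slpz', 'mxbb'
Join without spaces: hvfjwslpzmxbb


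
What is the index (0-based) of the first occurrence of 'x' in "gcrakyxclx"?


Input string: 'gcrakyxclx'
Target: 'x'
Scanning left to right: s[0]='g', s[1]='c', s[2]='r', s[3]='a', s[4]='k', s[5]='y', s[6]='x'
First match at index: 6


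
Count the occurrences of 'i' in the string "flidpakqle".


Input string: 'flidpakqle'
Target character: 'i'
Scan each position: s[2]='i'
Matches found at indices: 2
Total: 1


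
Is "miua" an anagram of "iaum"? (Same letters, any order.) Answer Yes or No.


String 1: 'iaum' -> sorted: 'aimu'
String 2: 'miua' -> sorted: 'aimu'
Compare sorted forms: 'aimu' == 'aimu'
Anagram: Yes


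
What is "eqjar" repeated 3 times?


Input string: 'eqjar'
Operation: repeat 3 times
Concatenation: 'eqjar' + 'eqjar' + 'eqjar'
Result: eqjareqjareqjar


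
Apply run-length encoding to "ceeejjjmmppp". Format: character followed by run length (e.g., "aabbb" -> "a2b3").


Input: 'ceeejjjmmppp'
Operation: identify consecutive runs
Runs: 'c' -> c1, 'eee' -> e3, 'jjj' -> j3, 'mm' -> m2, 'ppp' -> p3
Encoded: c1e3j3m2p3


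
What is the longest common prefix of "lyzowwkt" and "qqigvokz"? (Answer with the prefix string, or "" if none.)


String 1: 'lyzowwkt'
String 2: 'qqigvokz'
Compare position by position:
pos 0: 'l' vs 'q' differ -> stop
Longest common prefix: "" (length 0)


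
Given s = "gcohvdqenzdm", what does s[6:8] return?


Input string: 'gcohvdqenzdm'
Operation: slice [6:8]
Extract characters: s[6]='q', s[7]='e'
Result: qe


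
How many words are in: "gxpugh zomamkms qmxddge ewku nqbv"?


Input string: 'gxpugh zomamkms qmxddge ewku nqbv'
Operation: split by spaces
Words found: 'gxpugh', 'zomamkms', 'qmxddge', 'ewku', 'nqbv'
Word count: 5


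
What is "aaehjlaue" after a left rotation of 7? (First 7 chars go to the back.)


Input: 'aaehjlaue', shift = 7
Operation: split at index 7 and swap parts
Front part s[0:7] = 'aaehjla'
Back part s[7:] = 'ue'
Rotated = back + front = 'ue' + 'aaehjla'
Result: ueaaehjla


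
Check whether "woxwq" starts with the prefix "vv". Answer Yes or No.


Input string: 'woxwq'
Prefix to check: 'vv'
First 2 characters of input: 'wo'
Match: False
Result: No


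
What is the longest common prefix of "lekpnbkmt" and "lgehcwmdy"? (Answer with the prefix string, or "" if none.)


String 1: 'lekpnbkmt'
String 2: 'lgehcwmdy'
Compare position by position:
pos 0: 'l' vs 'l' match
pos 1: 'e' vs 'g' differ -> stop
Longest common prefix: "l" (length 1)


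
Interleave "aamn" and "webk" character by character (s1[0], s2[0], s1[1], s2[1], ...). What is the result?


String 1: 'aamn'
String 2: 'webk'
Operation: alternate characters
Pairs: 'a'+'w', 'a'+'e', 'm'+'b', 'n'+'k'
Result: awaembnk


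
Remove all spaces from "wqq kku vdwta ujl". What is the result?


Input string: 'wqq kku vdwta ujl'
Operation: remove all spaces
Words: 'wqq', 'kku', 'vdwta', 'ujl'
Join without spaces: wqqkkuvdwtaujl


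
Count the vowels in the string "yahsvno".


Input string: 'yahsvno'
Operation: count vowels (a, e, i, o, u)
Scan: s[0]='y', s[1]='a' (vowel), s[2]='h', s[3]='s', s[4]='v', s[5]='n', s[6]='o' (vowel)
Vowels found: 2
Result: 2


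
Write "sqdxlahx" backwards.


Input string: 'sqdxlahx'
Operation: reverse character order
Original order: 's' -> 'q' -> 'd' -> 'x' -> 'l' -> 'a' -> 'h' -> 'x'
Reversed order: 'x' -> 'h' -> 'a' -> 'l' -> 'x' -> 'd' -> 'q' -> 's'
Result: xhalxdqs


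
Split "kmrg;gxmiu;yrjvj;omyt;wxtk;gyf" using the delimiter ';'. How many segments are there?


Input string: 'kmrg;gxmiu;yrjvj;omyt;wxtk;gyf'
Delimiter: ';'
Split result: 'kmrg', 'gxmiu', 'yrjvj', 'omyt', 'wxtk', 'gyf'
Number of parts: 6


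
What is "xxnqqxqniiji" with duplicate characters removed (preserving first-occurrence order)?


Input: 'xxnqqxqniiji'
Operation: keep first occurrence of each character
Scan: s[0]='x' new -> keep; s[1]='x' seen -> skip; s[2]='n' new -> keep; s[3]='q' new -> keep; s[4]='q' seen -> skip; s[5]='x' seen -> skip; s[6]='q' seen -> skip; s[7]='n' seen -> skip; s[8]='i' new -> keep; s[9]='i' seen -> skip; s[10]='j' new -> keep; s[11]='i' seen -> skip
Result: xnqij


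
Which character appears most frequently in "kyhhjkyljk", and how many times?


Input: 'kyhhjkyljk'
Operation: tally each character
Counts: 'h':2, 'j':2, 'k':3, 'l':1, 'y':2
Maximum: 'k' appears 3 times


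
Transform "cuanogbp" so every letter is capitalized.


Input string: 'cuanogbp'
Operation: convert each letter to uppercase
Mapping: 'c'->'C', 'u'->'U', 'a'->'A', 'n'->'N', 'o'->'O', 'g'->'G', 'b'->'B', 'p'->'P'
Result: CUANOGBP


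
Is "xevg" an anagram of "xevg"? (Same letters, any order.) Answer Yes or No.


String 1: 'xevg' -> sorted: 'egvx'
String 2: 'xevg' -> sorted: 'egvx'
Compare sorted forms: 'egvx' == 'egvx'
Anagram: Yes


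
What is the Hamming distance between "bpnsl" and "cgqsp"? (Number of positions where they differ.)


String 1: 'bpnsl'
String 2: 'cgqsp'
Compare each position: pos 0: 'b'!='c', pos 1: 'p'!='g', pos 2: 'n'!='q', pos 3: 's'=='s', pos 4: 'l'!='p'
Differing positions: 4
Hamming distance: 4


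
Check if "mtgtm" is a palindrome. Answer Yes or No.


Input string: 'mtgtm'
Reversed: 'mtgtm'
Compare pairs: s[0]='m' vs s[4]='m' (match), s[1]='t' vs s[3]='t' (match)
Palindrome: Yes


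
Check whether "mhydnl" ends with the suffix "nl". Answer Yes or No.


Input string: 'mhydnl'
Suffix to check: 'nl'
Last 2 characters of input: 'nl'
Match: True
Result: Yes


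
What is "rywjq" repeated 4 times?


Input string: 'rywjq'
Operation: repeat 4 times
Concatenation: 'rywjq' + 'rywjq' + 'rywjq' + 'rywjq'
Result: rywjqrywjqrywjqrywjq


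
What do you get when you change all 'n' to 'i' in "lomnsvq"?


Input string: 'lomnsvq'
Operation: replace 'n' with 'i'
Positions of 'n': 3
After replacement: lomisvq


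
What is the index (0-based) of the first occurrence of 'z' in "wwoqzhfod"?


Input string: 'wwoqzhfod'
Target: 'z'
Scanning left to right: s[0]='w', s[1]='w', s[2]='o', s[3]='q', s[4]='z'
First match at index: 4


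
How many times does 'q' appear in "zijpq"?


Input string: 'zijpq'
Target character: 'q'
Scan each position: s[4]='q'
Matches found at indices: 4
Total: 1


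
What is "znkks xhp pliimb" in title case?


Input string: 'znkks xhp pliimb'
Operation: capitalize first letter of each word
Word transformations: 'znkks'->'Znkks', 'xhp'->'Xhp', 'pliimb'->'Pliimb'
Result: Znkks Xhp Pliimb


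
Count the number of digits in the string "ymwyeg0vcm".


Input string: 'ymwyeg0vcm'
Operation: count digit characters (0-9)
Scan: 'y', 'm', 'w', 'y', 'e', 'g', '0'(digit), 'v', 'c', 'm'
Digits found: 1
Result: 1


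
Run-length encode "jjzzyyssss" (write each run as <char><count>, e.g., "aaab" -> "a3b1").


Input: 'jjzzyyssss'
Operation: identify consecutive runs
Runs: 'jj' -> j2, 'zz' -> z2, 'yy' -> y2, 'ssss' -> s4
Encoded: j2z2y2s4


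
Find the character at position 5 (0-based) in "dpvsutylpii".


Input string: 'dpvsutylpii'
Operation: get character at index 5
Index mapping: s[0]='d', s[1]='p', s[2]='v', s[3]='s', s[4]='u', s[5]='t'
Result: 't'


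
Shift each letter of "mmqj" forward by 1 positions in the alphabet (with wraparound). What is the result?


Input: 'mmqj', shift = 1
Operation: for each letter, (position + 1) mod 26
Mapping: 'm'(12+1=13)->'n', 'm'(12+1=13)->'n', 'q'(16+1=17)->'r', 'j'(9+1=10)->'k'
Result: nnrk


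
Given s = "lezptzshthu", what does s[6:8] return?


Input string: 'lezptzshthu'
Operation: slice [6:8]
Extract characters: s[6]='s', s[7]='h'
Result: sh


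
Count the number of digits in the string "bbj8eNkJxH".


Input string: 'bbj8eNkJxH'
Operation: count digit characters (0-9)
Scan: 'b', 'b', 'j', '8'(digit), 'e', 'N', 'k', 'J', 'x', 'H'
Digits found: 1
Result: 1


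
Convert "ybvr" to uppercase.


Input string: 'ybvr'
Operation: convert each letter to uppercase
Mapping: 'y'->'Y', 'b'->'B', 'v'->'V', 'r'->'R'
Result: YBVR


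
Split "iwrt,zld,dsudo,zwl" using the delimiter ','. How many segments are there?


Input string: 'iwrt,zld,dsudo,zwl'
Delimiter: ','
Split result: 'iwrt', 'zld', 'dsudo', 'zwl'
Number of parts: 4


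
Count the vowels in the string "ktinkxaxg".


Input string: 'ktinkxaxg'
Operation: count vowels (a, e, i, o, u)
Scan: s[0]='k', s[1]='t', s[2]='i' (vowel), s[3]='n', s[4]='k', s[5]='x', s[6]='a' (vowel), s[7]='x', s[8]='g'
Vowels found: 2
Result: 2


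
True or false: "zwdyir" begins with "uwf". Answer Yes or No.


Input string: 'zwdyir'
Prefix to check: 'uwf'
First 3 characters of input: 'zwd'
Match: False
Result: No


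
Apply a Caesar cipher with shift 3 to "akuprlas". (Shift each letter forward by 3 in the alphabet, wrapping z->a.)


Input: 'akuprlas', shift = 3
Operation: for each letter, (position + 3) mod 26
Mapping: 'a'(0+3=3)->'d', 'k'(10+3=13)->'n', 'u'(20+3=23)->'x', 'p'(15+3=18)->'s', 'r'(17+3=20)->'u', 'l'(11+3=14)->'o', 'a'(0+3=3)->'d', 's'(18+3=21)->'v'
Result: dnxsuodv


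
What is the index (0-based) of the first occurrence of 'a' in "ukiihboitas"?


Input string: 'ukiihboitas'
Target: 'a'
Scanning left to right: s[0]='u', s[1]='k', s[2]='i', s[3]='i', s[4]='h', s[5]='b', s[6]='o', s[7]='i', s[8]='t', s[9]='a'
First match at index: 9


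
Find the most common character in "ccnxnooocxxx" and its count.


Input: 'ccnxnooocxxx'
Operation: tally each character
Counts: 'c':3, 'n':2, 'o':3, 'x':4
Maximum: 'x' appears 4 times


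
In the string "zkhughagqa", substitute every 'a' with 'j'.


Input string: 'zkhughagqa'
Operation: replace 'a' with 'j'
Positions of 'a': 6, 9
After replacement: zkhughjgqj


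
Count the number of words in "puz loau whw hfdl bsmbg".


Input string: 'puz loau whw hfdl bsmbg'
Operation: split by spaces
Words found: 'puz', 'loau', 'whw', 'hfdl', 'bsmbg'
Word count: 5


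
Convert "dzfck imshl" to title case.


Input string: 'dzfck imshl'
Operation: capitalize first letter of each word
Word transformations: 'dzfck'->'Dzfck', 'imshl'->'Imshl'
Result: Dzfck Imshl


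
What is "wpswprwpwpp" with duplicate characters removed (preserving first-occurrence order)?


Input: 'wpswprwpwpp'
Operation: keep first occurrence of each character
Scan: s[0]='w' new -> keep; s[1]='p' new -> keep; s[2]='s' new -> keep; s[3]='w' seen -> skip; s[4]='p' seen -> skip; s[5]='r' new -> keep; s[6]='w' seen -> skip; s[7]='p' seen -> skip; s[8]='w' seen -> skip; s[9]='p' seen -> skip; s[10]='p' seen -> skip
Result: wpsr


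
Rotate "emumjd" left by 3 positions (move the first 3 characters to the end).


Input: 'emumjd', shift = 3
Operation: split at index 3 and swap parts
Front part s[0:3] = 'emu'
Back part s[3:] = 'mjd'
Rotated = back + front = 'mjd' + 'emu'
Result: mjdemu


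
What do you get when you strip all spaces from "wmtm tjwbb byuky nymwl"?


Input string: 'wmtm tjwbb byuky nymwl'
Operation: remove all spaces
Words: 'wmtm', 'tjwbb', 'byuky', 'nymwl'
Join without spaces: wmtmtjwbbbyukynymwl


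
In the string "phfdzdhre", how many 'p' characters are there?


Input string: 'phfdzdhre'
Target character: 'p'
Scan each position: s[0]='p'
Matches found at indices: 0
Total: 1


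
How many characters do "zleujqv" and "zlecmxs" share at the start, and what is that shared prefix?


String 1: 'zleujqv'
String 2: 'zlecmxs'
Compare position by position:
pos 0: 'z' vs 'z' match
pos 1: 'l' vs 'l' match
pos 2: 'e' vs 'e' match
pos 3: 'u' vs 'c' differ -> stop
Longest common prefix: "zle" (length 3)


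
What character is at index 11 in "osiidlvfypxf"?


Input string: 'osiidlvfypxf'
Operation: get character at index 11
Index mapping: s[0]='o', s[1]='s', s[2]='i', s[3]='i', s[4]='d', s[5]='l', s[6]='v', s[7]='f', s[8]='y', s[9]='p', s[10]='x', s[11]='f'
Result: 'f'


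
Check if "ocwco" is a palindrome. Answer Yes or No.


Input string: 'ocwco'
Reversed: 'ocwco'
Compare pairs: s[0]='o' vs s[4]='o' (match), s[1]='c' vs s[3]='c' (match)
Palindrome: Yes


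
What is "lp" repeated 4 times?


Input string: 'lp'
Operation: repeat 4 times
Concatenation: 'lp' + 'lp' + 'lp' + 'lp'
Result: lplplplp


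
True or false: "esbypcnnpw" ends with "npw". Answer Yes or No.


Input string: 'esbypcnnpw'
Suffix to check: 'npw'
Last 3 characters of input: 'npw'
Match: True
Result: Yes


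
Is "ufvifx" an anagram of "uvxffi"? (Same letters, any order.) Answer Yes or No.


String 1: 'uvxffi' -> sorted: 'ffiuvx'
String 2: 'ufvifx' -> sorted: 'ffiuvx'
Compare sorted forms: 'ffiuvx' == 'ffiuvx'
Anagram: Yes


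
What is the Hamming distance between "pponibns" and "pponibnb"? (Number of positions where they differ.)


String 1: 'pponibns'
String 2: 'pponibnb'
Compare each position: pos 0: 'p'=='p', pos 1: 'p'=='p', pos 2: 'o'=='o', pos 3: 'n'=='n', pos 4: 'i'=='i', pos 5: 'b'=='b', pos 6: 'n'=='n', pos 7: 's'!='b'
Differing positions: 1
Hamming distance: 1


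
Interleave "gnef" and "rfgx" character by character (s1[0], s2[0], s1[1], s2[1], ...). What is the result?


String 1: 'gnef'
String 2: 'rfgx'
Operation: alternate characters
Pairs: 'g'+'r', 'n'+'f', 'e'+'g', 'f'+'x'
Result: grnfegfx


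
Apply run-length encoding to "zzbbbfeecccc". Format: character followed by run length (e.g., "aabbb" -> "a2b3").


Input: 'zzbbbfeecccc'
Operation: identify consecutive runs
Runs: 'zz' -> z2, 'bbb' -> b3, 'f' -> f1, 'ee' -> e2, 'cccc' -> c4
Encoded: z2b3f1e2c4


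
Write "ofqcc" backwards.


Input string: 'ofqcc'
Operation: reverse character order
Original order: 'o' -> 'f' -> 'q' -> 'c' -> 'c'
Reversed order: 'c' -> 'c' -> 'q' -> 'f' -> 'o'
Result: ccqfo


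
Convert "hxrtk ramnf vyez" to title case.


Input string: 'hxrtk ramnf vyez'
Operation: capitalize first letter of each word
Word transformations: 'hxrtk'->'Hxrtk', 'ramnf'->'Ramnf', 'vyez'->'Vyez'
Result: Hxrtk Ramnf Vyez


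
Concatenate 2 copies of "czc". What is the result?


Input string: 'czc'
Operation: repeat 2 times
Concatenation: 'czc' + 'czc'
Result: czcczc


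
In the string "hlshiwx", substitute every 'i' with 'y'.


Input string: 'hlshiwx'
Operation: replace 'i' with 'y'
Positions of 'i': 4
After replacement: hlshywx


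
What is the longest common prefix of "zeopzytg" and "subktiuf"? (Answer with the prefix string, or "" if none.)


String 1: 'zeopzytg'
String 2: 'subktiuf'
Compare position by position:
pos 0: 'z' vs 's' differ -> stop
Longest common prefix: "" (length 0)


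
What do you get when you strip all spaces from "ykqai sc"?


Input string: 'ykqai sc'
Operation: remove all spaces
Words: 'ykqai', 'sc'
Join without spaces: ykqaisc


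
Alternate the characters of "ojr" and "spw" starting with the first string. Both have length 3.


String 1: 'ojr'
String 2: 'spw'
Operation: alternate characters
Pairs: 'o'+'s', 'j'+'p', 'r'+'w'
Result: osjprw


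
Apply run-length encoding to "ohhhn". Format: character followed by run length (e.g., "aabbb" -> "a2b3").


Input: 'ohhhn'
Operation: identify consecutive runs
Runs: 'o' -> o1, 'hhh' -> h3, 'n' -> n1
Encoded: o1h3n1


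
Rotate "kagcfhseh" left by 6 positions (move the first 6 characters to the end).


Input: 'kagcfhseh', shift = 6
Operation: split at index 6 and swap parts
Front part s[0:6] = 'kagcfh'
Back part s[6:] = 'seh'
Rotated = back + front = 'seh' + 'kagcfh'
Result: sehkagcfh


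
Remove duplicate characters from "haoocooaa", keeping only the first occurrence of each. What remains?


Input: 'haoocooaa'
Operation: keep first occurrence of each character
Scan: s[0]='h' new -> keep; s[1]='a' new -> keep; s[2]='o' new -> keep; s[3]='o' seen -> skip; s[4]='c' new -> keep; s[5]='o' seen -> skip; s[6]='o' seen -> skip; s[7]='a' seen -> skip; s[8]='a' seen -> skip
Result: haoc


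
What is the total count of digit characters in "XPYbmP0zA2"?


Input string: 'XPYbmP0zA2'
Operation: count digit characters (0-9)
Scan: 'X', 'P', 'Y', 'b', 'm', 'P', '0'(digit), 'z', 'A', '2'(digit)
Digits found: 2
Result: 2


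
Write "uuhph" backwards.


Input string: 'uuhph'
Operation: reverse character order
Original order: 'u' -> 'u' -> 'h' -> 'p' -> 'h'
Reversed order: 'h' -> 'p' -> 'h' -> 'u' -> 'u'
Result: hphuu


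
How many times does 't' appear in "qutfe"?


Input string: 'qutfe'
Target character: 't'
Scan each position: s[2]='t'
Matches found at indices: 2
Total: 1


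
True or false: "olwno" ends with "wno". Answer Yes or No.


Input string: 'olwno'
Suffix to check: 'wno'
Last 3 characters of input: 'wno'
Match: True
Result: Yes


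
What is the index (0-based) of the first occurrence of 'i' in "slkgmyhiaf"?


Input string: 'slkgmyhiaf'
Target: 'i'
Scanning left to right: s[0]='s', s[1]='l', s[2]='k', s[3]='g', s[4]='m', s[5]='y', s[6]='h', s[7]='i'
First match at index: 7


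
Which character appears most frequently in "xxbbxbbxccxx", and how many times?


Input: 'xxbbxbbxccxx'
Operation: tally each character
Counts: 'b':4, 'c':2, 'x':6
Maximum: 'x' appears 6 times


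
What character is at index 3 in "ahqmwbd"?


Input string: 'ahqmwbd'
Operation: get character at index 3
Index mapping: s[0]='a', s[1]='h', s[2]='q', s[3]='m'
Result: 'm'


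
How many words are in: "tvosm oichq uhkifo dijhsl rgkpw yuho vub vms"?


Input string: 'tvosm oichq uhkifo dijhsl rgkpw yuho vub vms'
Operation: split by spaces
Words found: 'tvosm', 'oichq', 'uhkifo', 'dijhsl', 'rgkpw', 'yuho', 'vub', 'vms'
Word count: 8


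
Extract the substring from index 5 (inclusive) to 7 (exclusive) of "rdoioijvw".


Input string: 'rdoioijvw'
Operation: slice [5:7]
Extract characters: s[5]='i', s[6]='j'
Result: ij


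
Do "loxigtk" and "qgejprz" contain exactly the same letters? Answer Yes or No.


String 1: 'loxigtk' -> sorted: 'giklotx'
String 2: 'qgejprz' -> sorted: 'egjpqrz'
Compare sorted forms: 'giklotx' != 'egjpqrz'
Anagram: No


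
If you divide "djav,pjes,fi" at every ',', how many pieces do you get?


Input string: 'djav,pjes,fi'
Delimiter: ','
Split result: 'djav', 'pjes', 'fi'
Number of parts: 3


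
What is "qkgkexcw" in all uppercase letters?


Input string: 'qkgkexcw'
Operation: convert each letter to uppercase
Mapping: 'q'->'Q', 'k'->'K', 'g'->'G', 'k'->'K', 'e'->'E', 'x'->'X', 'c'->'C', 'w'->'W'
Result: QKGKEXCW


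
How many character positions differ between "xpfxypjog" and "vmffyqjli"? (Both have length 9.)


String 1: 'xpfxypjog'
String 2: 'vmffyqjli'
Compare each position: pos 0: 'x'!='v', pos 1: 'p'!='m', pos 2: 'f'=='f', pos 3: 'x'!='f', pos 4: 'y'=='y', pos 5: 'p'!='q', pos 6: 'j'=='j', pos 7: 'o'!='l', pos 8: 'g'!='i'
Differing positions: 6
Hamming distance: 6


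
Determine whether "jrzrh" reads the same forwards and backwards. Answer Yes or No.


Input string: 'jrzrh'
Reversed: 'hrzrj'
Compare pairs: s[0]='j' vs s[4]='h' (mismatch), s[1]='r' vs s[3]='r' (match)
Palindrome: No


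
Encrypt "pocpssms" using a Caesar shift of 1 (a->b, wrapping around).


Input: 'pocpssms', shift = 1
Operation: for each letter, (position + 1) mod 26
Mapping: 'p'(15+1=16)->'q', 'o'(14+1=15)->'p', 'c'(2+1=3)->'d', 'p'(15+1=16)->'q', 's'(18+1=19)->'t', 's'(18+1=19)->'t', 'm'(12+1=13)->'n', 's'(18+1=19)->'t'
Result: qpdqttnt


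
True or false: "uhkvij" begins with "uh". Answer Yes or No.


Input string: 'uhkvij'
Prefix to check: 'uh'
First 2 characters of input: 'uh'
Match: True
Result: Yes


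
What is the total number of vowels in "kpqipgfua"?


Input string: 'kpqipgfua'
Operation: count vowels (a, e, i, o, u)
Scan: s[0]='k', s[1]='p', s[2]='q', s[3]='i' (vowel), s[4]='p', s[5]='g', s[6]='f', s[7]='u' (vowel), s[8]='a' (vowel)
Vowels found: 3
Result: 3


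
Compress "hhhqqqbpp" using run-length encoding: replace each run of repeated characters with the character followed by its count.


Input: 'hhhqqqbpp'
Operation: identify consecutive runs
Runs: 'hhh' -> h3, 'qqq' -> q3, 'b' -> b1, 'pp' -> p2
Encoded: h3q3b1p2


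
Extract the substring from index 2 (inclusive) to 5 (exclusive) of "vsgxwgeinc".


Input string: 'vsgxwgeinc'
Operation: slice [2:5]
Extract characters: s[2]='g', s[3]='x', s[4]='w'
Result: gxw


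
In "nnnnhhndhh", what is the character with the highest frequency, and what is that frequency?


Input: 'nnnnhhndhh'
Operation: tally each character
Counts: 'd':1, 'h':4, 'n':5
Maximum: 'n' appears 5 times


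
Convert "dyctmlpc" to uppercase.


Input string: 'dyctmlpc'
Operation: convert each letter to uppercase
Mapping: 'd'->'D', 'y'->'Y', 'c'->'C', 't'->'T', 'm'->'M', 'l'->'L', 'p'->'P', 'c'->'C'
Result: DYCTMLPC


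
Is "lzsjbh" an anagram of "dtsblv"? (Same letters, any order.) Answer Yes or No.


String 1: 'dtsblv' -> sorted: 'bdlstv'
String 2: 'lzsjbh' -> sorted: 'bhjlsz'
Compare sorted forms: 'bdlstv' != 'bhjlsz'
Anagram: No


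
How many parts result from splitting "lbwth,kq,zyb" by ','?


Input string: 'lbwth,kq,zyb'
Delimiter: ','
Split result: 'lbwth', 'kq', 'zyb'
Number of parts: 3


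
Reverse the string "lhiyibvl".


Input string: 'lhiyibvl'
Operation: reverse character order
Original order: 'l' -> 'h' -> 'i' -> 'y' -> 'i' -> 'b' -> 'v' -> 'l'
Reversed order: 'l' -> 'v' -> 'b' -> 'i' -> 'y' -> 'i' -> 'h' -> 'l'
Result: lvbiyihl


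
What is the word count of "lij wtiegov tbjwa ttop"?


Input string: 'lij wtiegov tbjwa ttop'
Operation: split by spaces
Words found: 'lij', 'wtiegov', 'tbjwa', 'ttop'
Word count: 4


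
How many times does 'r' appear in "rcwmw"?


Input string: 'rcwmw'
Target character: 'r'
Scan each position: s[0]='r'
Matches found at indices: 0
Total: 1


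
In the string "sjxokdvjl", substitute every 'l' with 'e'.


Input string: 'sjxokdvjl'
Operation: replace 'l' with 'e'
Positions of 'l': 8
After replacement: sjxokdvje


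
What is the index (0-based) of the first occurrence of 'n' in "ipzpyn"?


Input string: 'ipzpyn'
Target: 'n'
Scanning left to right: s[0]='i', s[1]='p', s[2]='z', s[3]='p', s[4]='y', s[5]='n'
First match at index: 5


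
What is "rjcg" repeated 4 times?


Input string: 'rjcg'
Operation: repeat 4 times
Concatenation: 'rjcg' + 'rjcg' + 'rjcg' + 'rjcg'
Result: rjcgrjcgrjcgrjcg


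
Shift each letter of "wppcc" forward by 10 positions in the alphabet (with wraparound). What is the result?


Input: 'wppcc', shift = 10
Operation: for each letter, (position + 10) mod 26
Mapping: 'w'(22+10=32, 32 mod 26=6)->'g', 'p'(15+10=25)->'z', 'p'(15+10=25)->'z', 'c'(2+10=12)->'m', 'c'(2+10=12)->'m'
Result: gzzmm


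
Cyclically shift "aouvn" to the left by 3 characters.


Input: 'aouvn', shift = 3
Operation: split at index 3 and swap parts
Front part s[0:3] = 'aou'
Back part s[3:] = 'vn'
Rotated = back + front = 'vn' + 'aou'
Result: vnaou


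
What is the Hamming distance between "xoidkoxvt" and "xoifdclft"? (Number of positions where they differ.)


String 1: 'xoidkoxvt'
String 2: 'xoifdclft'
Compare each position: pos 0: 'x'=='x', pos 1: 'o'=='o', pos 2: 'i'=='i', pos 3: 'd'!='f', pos 4: 'k'!='d', pos 5: 'o'!='c', pos 6: 'x'!='l', pos 7: 'v'!='f', pos 8: 't'=='t'
Differing positions: 5
Hamming distance: 5


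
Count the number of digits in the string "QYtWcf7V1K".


Input string: 'QYtWcf7V1K'
Operation: count digit characters (0-9)
Scan: 'Q', 'Y', 't', 'W', 'c', 'f', '7'(digit), 'V', '1'(digit), 'K'
Digits found: 2
Result: 2


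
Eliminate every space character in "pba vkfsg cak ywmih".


Input string: 'pba vkfsg cak ywmih'
Operation: remove all spaces
Words: 'pba', 'vkfsg', 'cak', 'ywmih'
Join without spaces: pbavkfsgcakywmih


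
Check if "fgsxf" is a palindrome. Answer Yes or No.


Input string: 'fgsxf'
Reversed: 'fxsgf'
Compare pairs: s[0]='f' vs s[4]='f' (match), s[1]='g' vs s[3]='x' (mismatch)
Palindrome: No


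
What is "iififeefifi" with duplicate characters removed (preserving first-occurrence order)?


Input: 'iififeefifi'
Operation: keep first occurrence of each character
Scan: s[0]='i' new -> keep; s[1]='i' seen -> skip; s[2]='f' new -> keep; s[3]='i' seen -> skip; s[4]='f' seen -> skip; s[5]='e' new -> keep; s[6]='e' seen -> skip; s[7]='f' seen -> skip; s[8]='i' seen -> skip; s[9]='f' seen -> skip; s[10]='i' seen -> skip
Result: ife


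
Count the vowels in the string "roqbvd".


Input string: 'roqbvd'
Operation: count vowels (a, e, i, o, u)
Scan: s[0]='r', s[1]='o' (vowel), s[2]='q', s[3]='b', s[4]='v', s[5]='d'
Vowels found: 1
Result: 1


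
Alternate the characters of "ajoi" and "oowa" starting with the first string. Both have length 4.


String 1: 'ajoi'
String 2: 'oowa'
Operation: alternate characters
Pairs: 'a'+'o', 'j'+'o', 'o'+'w', 'i'+'a'
Result: aojoowia


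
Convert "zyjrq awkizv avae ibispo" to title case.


Input string: 'zyjrq awkizv avae ibispo'
Operation: capitalize first letter of each word
Word transformations: 'zyjrq'->'Zyjrq', 'awkizv'->'Awkizv', 'avae'->'Avae', 'ibispo'->'Ibispo'
Result: Zyjrq Awkizv Avae Ibispo


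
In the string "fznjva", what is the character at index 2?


Input string: 'fznjva'
Operation: get character at index 2
Index mapping: s[0]='f', s[1]='z', s[2]='n'
Result: 'n'


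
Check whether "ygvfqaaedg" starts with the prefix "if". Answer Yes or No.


Input string: 'ygvfqaaedg'
Prefix to check: 'if'
First 2 characters of input: 'yg'
Match: False
Result: No


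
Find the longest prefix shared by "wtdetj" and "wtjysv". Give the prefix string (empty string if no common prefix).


String 1: 'wtdetj'
String 2: 'wtjysv'
Compare position by position:
pos 0: 'w' vs 'w' match
pos 1: 't' vs 't' match
pos 2: 'd' vs 'j' differ -> stop
Longest common prefix: "wt" (length 2)


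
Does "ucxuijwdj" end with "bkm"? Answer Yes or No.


Input string: 'ucxuijwdj'
Suffix to check: 'bkm'
Last 3 characters of input: 'wdj'
Match: False
Result: No


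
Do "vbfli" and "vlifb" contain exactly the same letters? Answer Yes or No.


String 1: 'vbfli' -> sorted: 'bfilv'
String 2: 'vlifb' -> sorted: 'bfilv'
Compare sorted forms: 'bfilv' == 'bfilv'
Anagram: Yes


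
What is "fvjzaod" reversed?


Input string: 'fvjzaod'
Operation: reverse character order
Original order: 'f' -> 'v' -> 'j' -> 'z' -> 'a' -> 'o' -> 'd'
Reversed order: 'd' -> 'o' -> 'a' -> 'z' -> 'j' -> 'v' -> 'f'
Result: doazjvf


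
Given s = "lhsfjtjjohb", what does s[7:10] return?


Input string: 'lhsfjtjjohb'
Operation: slice [7:10]
Extract characters: s[7]='j', s[8]='o', s[9]='h'
Result: joh


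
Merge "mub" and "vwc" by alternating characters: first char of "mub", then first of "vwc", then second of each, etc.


String 1: 'mub'
String 2: 'vwc'
Operation: alternate characters
Pairs: 'm'+'v', 'u'+'w', 'b'+'c'
Result: mvuwbc


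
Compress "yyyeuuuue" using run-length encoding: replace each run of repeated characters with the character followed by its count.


Input: 'yyyeuuuue'
Operation: identify consecutive runs
Runs: 'yyy' -> y3, 'e' -> e1, 'uuuu' -> u4, 'e' -> e1
Encoded: y3e1u4e1


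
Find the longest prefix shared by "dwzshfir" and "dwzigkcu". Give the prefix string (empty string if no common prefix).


String 1: 'dwzshfir'
String 2: 'dwzigkcu'
Compare position by position:
pos 0: 'd' vs 'd' match
pos 1: 'w' vs 'w' match
pos 2: 'z' vs 'z' match
pos 3: 's' vs 'i' differ -> stop
Longest common prefix: "dwz" (length 3)


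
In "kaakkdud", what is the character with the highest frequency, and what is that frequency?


Input: 'kaakkdud'
Operation: tally each character
Counts: 'a':2, 'd':2, 'k':3, 'u':1
Maximum: 'k' appears 3 times


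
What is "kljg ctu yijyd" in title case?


Input string: 'kljg ctu yijyd'
Operation: capitalize first letter of each word
Word transformations: 'kljg'->'Kljg', 'ctu'->'Ctu', 'yijyd'->'Yijyd'
Result: Kljg Ctu Yijyd


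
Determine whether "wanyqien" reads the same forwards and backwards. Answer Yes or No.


Input string: 'wanyqien'
Reversed: 'neiqynaw'
Compare pairs: s[0]='w' vs s[7]='n' (mismatch), s[1]='a' vs s[6]='e' (mismatch), s[2]='n' vs s[5]='i' (mismatch), s[3]='y' vs s[4]='q' (mismatch)
Palindrome: No


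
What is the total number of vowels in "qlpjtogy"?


Input string: 'qlpjtogy'
Operation: count vowels (a, e, i, o, u)
Scan: s[0]='q', s[1]='l', s[2]='p', s[3]='j', s[4]='t', s[5]='o' (vowel), s[6]='g', s[7]='y'
Vowels found: 1
Result: 1


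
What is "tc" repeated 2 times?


Input string: 'tc'
Operation: repeat 2 times
Concatenation: 'tc' + 'tc'
Result: tctc


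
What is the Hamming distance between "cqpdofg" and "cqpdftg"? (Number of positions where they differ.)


String 1: 'cqpdofg'
String 2: 'cqpdftg'
Compare each position: pos 0: 'c'=='c', pos 1: 'q'=='q', pos 2: 'p'=='p', pos 3: 'd'=='d', pos 4: 'o'!='f', pos 5: 'f'!='t', pos 6: 'g'=='g'
Differing positions: 2
Hamming distance: 2


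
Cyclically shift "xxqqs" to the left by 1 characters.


Input: 'xxqqs', shift = 1
Operation: split at index 1 and swap parts
Front part s[0:1] = 'x'
Back part s[1:] = 'xqqs'
Rotated = back + front = 'xqqs' + 'x'
Result: xqqsx


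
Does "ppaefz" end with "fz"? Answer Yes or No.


Input string: 'ppaefz'
Suffix to check: 'fz'
Last 2 characters of input: 'fz'
Match: True
Result: Yes


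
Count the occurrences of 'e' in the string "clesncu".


Input string: 'clesncu'
Target character: 'e'
Scan each position: s[2]='e'
Matches found at indices: 2
Total: 1


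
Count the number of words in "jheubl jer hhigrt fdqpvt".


Input string: 'jheubl jer hhigrt fdqpvt'
Operation: split by spaces
Words found: 'jheubl', 'jer', 'hhigrt', 'fdqpvt'
Word count: 4


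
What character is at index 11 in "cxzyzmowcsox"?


Input string: 'cxzyzmowcsox'
Operation: get character at index 11
Index mapping: s[0]='c', s[1]='x', s[2]='z', s[3]='y', s[4]='z', s[5]='m', s[6]='o', s[7]='w', s[8]='c', s[9]='s', s[10]='o', s[11]='x'
Result: 'x'


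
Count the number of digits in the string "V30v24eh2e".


Input string: 'V30v24eh2e'
Operation: count digit characters (0-9)
Scan: 'V', '3'(digit), '0'(digit), 'v', '2'(digit), '4'(digit), 'e', 'h', '2'(digit), 'e'
Digits found: 5
Result: 5


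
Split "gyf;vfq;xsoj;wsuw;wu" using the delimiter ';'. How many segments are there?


Input string: 'gyf;vfq;xsoj;wsuw;wu'
Delimiter: ';'
Split result: 'gyf', 'vfq', 'xsoj', 'wsuw', 'wu'
Number of parts: 5


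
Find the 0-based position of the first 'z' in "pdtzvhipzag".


Input string: 'pdtzvhipzag'
Target: 'z'
Scanning left to right: s[0]='p', s[1]='d', s[2]='t', s[3]='z'
First match at index: 3


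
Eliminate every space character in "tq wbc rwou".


Input string: 'tq wbc rwou'
Operation: remove all spaces
Words: 'tq', 'wbc', 'rwou'
Join without spaces: tqwbcrwou


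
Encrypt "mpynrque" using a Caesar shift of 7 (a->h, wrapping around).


Input: 'mpynrque', shift = 7
Operation: for each letter, (position + 7) mod 26
Mapping: 'm'(12+7=19)->'t', 'p'(15+7=22)->'w', 'y'(24+7=31, 31 mod 26=5)->'f', 'n'(13+7=20)->'u', 'r'(17+7=24)->'y', 'q'(16+7=23)->'x', 'u'(20+7=27, 27 mod 26=1)->'b', 'e'(4+7=11)->'l'
Result: twfuyxbl


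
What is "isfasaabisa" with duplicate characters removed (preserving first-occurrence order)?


Input: 'isfasaabisa'
Operation: keep first occurrence of each character
Scan: s[0]='i' new -> keep; s[1]='s' new -> keep; s[2]='f' new -> keep; s[3]='a' new -> keep; s[4]='s' seen -> skip; s[5]='a' seen -> skip; s[6]='a' seen -> skip; s[7]='b' new -> keep; s[8]='i' seen -> skip; s[9]='s' seen -> skip; s[10]='a' seen -> skip
Result: isfab


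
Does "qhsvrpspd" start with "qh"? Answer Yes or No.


Input string: 'qhsvrpspd'
Prefix to check: 'qh'
First 2 characters of input: 'qh'
Match: True
Result: Yes


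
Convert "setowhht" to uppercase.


Input string: 'setowhht'
Operation: convert each letter to uppercase
Mapping: 's'->'S', 'e'->'E', 't'->'T', 'o'->'O', 'w'->'W', 'h'->'H', 'h'->'H', 't'->'T'
Result: SETOWHHT


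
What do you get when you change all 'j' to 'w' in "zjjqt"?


Input string: 'zjjqt'
Operation: replace 'j' with 'w'
Positions of 'j': 1, 2
After replacement: zwwqt


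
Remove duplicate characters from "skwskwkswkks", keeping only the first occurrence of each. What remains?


Input: 'skwskwkswkks'
Operation: keep first occurrence of each character
Scan: s[0]='s' new -> keep; s[1]='k' new -> keep; s[2]='w' new -> keep; s[3]='s' seen -> skip; s[4]='k' seen -> skip; s[5]='w' seen -> skip; s[6]='k' seen -> skip; s[7]='s' seen -> skip; s[8]='w' seen -> skip; s[9]='k' seen -> skip; s[10]='k' seen -> skip; s[11]='s' seen -> skip
Result: skw


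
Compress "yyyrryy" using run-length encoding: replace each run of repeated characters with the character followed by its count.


Input: 'yyyrryy'
Operation: identify consecutive runs
Runs: 'yyy' -> y3, 'rr' -> r2, 'yy' -> y2
Encoded: y3r2y2


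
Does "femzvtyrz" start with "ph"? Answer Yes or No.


Input string: 'femzvtyrz'
Prefix to check: 'ph'
First 2 characters of input: 'fe'
Match: False
Result: No


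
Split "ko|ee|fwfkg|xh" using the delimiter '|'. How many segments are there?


Input string: 'ko|ee|fwfkg|xh'
Delimiter: '|'
Split result: 'ko', 'ee', 'fwfkg', 'xh'
Number of parts: 4


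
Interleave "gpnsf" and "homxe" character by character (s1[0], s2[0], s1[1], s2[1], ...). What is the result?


String 1: 'gpnsf'
String 2: 'homxe'
Operation: alternate characters
Pairs: 'g'+'h', 'p'+'o', 'n'+'m', 's'+'x', 'f'+'e'
Result: ghponmsxfe


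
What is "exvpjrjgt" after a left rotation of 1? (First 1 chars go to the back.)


Input: 'exvpjrjgt', shift = 1
Operation: split at index 1 and swap parts
Front part s[0:1] = 'e'
Back part s[1:] = 'xvpjrjgt'
Rotated = back + front = 'xvpjrjgt' + 'e'
Result: xvpjrjgte


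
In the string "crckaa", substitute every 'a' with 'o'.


Input string: 'crckaa'
Operation: replace 'a' with 'o'
Positions of 'a': 4, 5
After replacement: crckoo


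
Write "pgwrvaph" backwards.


Input string: 'pgwrvaph'
Operation: reverse character order
Original order: 'p' -> 'g' -> 'w' -> 'r' -> 'v' -> 'a' -> 'p' -> 'h'
Reversed order: 'h' -> 'p' -> 'a' -> 'v' -> 'r' -> 'w' -> 'g' -> 'p'
Result: hpavrwgp


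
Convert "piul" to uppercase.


Input string: 'piul'
Operation: convert each letter to uppercase
Mapping: 'p'->'P', 'i'->'I', 'u'->'U', 'l'->'L'
Result: PIUL


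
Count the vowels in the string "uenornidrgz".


Input string: 'uenornidrgz'
Operation: count vowels (a, e, i, o, u)
Scan: s[0]='u' (vowel), s[1]='e' (vowel), s[2]='n', s[3]='o' (vowel), s[4]='r', s[5]='n', s[6]='i' (vowel), s[7]='d', s[8]='r', s[9]='g', s[10]='z'
Vowels found: 4
Result: 4


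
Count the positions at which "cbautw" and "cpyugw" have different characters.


String 1: 'cbautw'
String 2: 'cpyugw'
Compare each position: pos 0: 'c'=='c', pos 1: 'b'!='p', pos 2: 'a'!='y', pos 3: 'u'=='u', pos 4: 't'!='g', pos 5: 'w'=='w'
Differing positions: 3
Hamming distance: 3


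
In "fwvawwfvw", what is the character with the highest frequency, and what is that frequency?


Input: 'fwvawwfvw'
Operation: tally each character
Counts: 'a':1, 'f':2, 'v':2, 'w':4
Maximum: 'w' appears 4 times
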